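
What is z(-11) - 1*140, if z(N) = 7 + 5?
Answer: -128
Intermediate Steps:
z(N) = 12
z(-11) - 1*140 = 12 - 1*140 = 12 - 140 = -128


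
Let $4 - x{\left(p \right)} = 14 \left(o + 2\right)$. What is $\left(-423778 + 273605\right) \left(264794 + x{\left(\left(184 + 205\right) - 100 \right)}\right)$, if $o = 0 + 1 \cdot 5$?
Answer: $-39750793100$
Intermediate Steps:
$o = 5$ ($o = 0 + 5 = 5$)
$x{\left(p \right)} = -94$ ($x{\left(p \right)} = 4 - 14 \left(5 + 2\right) = 4 - 14 \cdot 7 = 4 - 98 = -94$)
$\left(-423778 + 273605\right) \left(264794 + x{\left(\left(184 + 205\right) - 100 \right)}\right) = \left(-423778 + 273605\right) \left(264794 - 94\right) = \left(-150173\right) 264700 = -39750793100$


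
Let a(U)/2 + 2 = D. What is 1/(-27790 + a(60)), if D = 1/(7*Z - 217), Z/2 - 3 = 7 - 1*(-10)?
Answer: -63/1751020 ≈ -3.5979e-5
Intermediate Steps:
Z = 40 (Z = 6 + 2*(7 - 1*(-10)) = 6 + 2*(7 + 10) = 6 + 2*17 = 6 + 34 = 40)
D = 1/63 (D = 1/(7*40 - 217) = 1/(280 - 217) = 1/63 ≈ 0.015873)
a(U) = -250/63 (a(U) = -4 + 2*(1/63) = -4 + 2/63 = -250/63)
1/(-27790 + a(60)) = 1/(-27790 - 250/63) = 1/(-1751020/63) = -63/1751020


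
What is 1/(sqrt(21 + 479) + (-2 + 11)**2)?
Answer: 81/6061 - 10*sqrt(5)/6061 ≈ 0.0096749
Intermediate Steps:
1/(sqrt(21 + 479) + (-2 + 11)**2) = 1/(sqrt(500) + 9**2) = 1/(10*sqrt(5) + 81) = 1/(81 + 10*sqrt(5))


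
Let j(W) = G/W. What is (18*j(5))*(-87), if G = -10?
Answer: 3132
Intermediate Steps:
j(W) = -10/W
(18*j(5))*(-87) = (18*(-10/5))*(-87) = (18*(-10*⅕))*(-87) = (18*(-2))*(-87) = -36*(-87) = 3132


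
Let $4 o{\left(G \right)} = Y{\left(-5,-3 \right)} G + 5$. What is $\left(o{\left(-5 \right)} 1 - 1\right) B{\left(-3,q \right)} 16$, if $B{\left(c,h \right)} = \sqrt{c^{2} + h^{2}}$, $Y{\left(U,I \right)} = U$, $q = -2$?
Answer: $104 \sqrt{13} \approx 374.98$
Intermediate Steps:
$o{\left(G \right)} = \frac{5}{4} - \frac{5 G}{4}$ ($o{\left(G \right)} = \frac{- 5 G + 5}{4} = \frac{5 - 5 G}{4} = \frac{5}{4} - \frac{5 G}{4}$)
$\left(o{\left(-5 \right)} 1 - 1\right) B{\left(-3,q \right)} 16 = \left(\left(\frac{5}{4} - - \frac{25}{4}\right) 1 - 1\right) \sqrt{\left(-3\right)^{2} + \left(-2\right)^{2}} \cdot 16 = \left(\left(\frac{5}{4} + \frac{25}{4}\right) 1 - 1\right) \sqrt{9 + 4} \cdot 16 = \left(\frac{15}{2} \cdot 1 - 1\right) \sqrt{13} \cdot 16 = \left(\frac{15}{2} - 1\right) \sqrt{13} \cdot 16 = \frac{13 \sqrt{13}}{2} \cdot 16 = 104 \sqrt{13}$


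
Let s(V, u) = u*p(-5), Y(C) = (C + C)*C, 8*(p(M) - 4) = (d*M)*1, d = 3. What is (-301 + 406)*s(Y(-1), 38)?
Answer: 33915/4 ≈ 8478.8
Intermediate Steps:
p(M) = 4 + 3*M/8 (p(M) = 4 + ((3*M)*1)/8 = 4 + (3*M)/8 = 4 + 3*M/8)
Y(C) = 2*C² (Y(C) = (2*C)*C = 2*C²)
s(V, u) = 17*u/8 (s(V, u) = u*(4 + (3/8)*(-5)) = u*(4 - 15/8) = u*(17/8) = 17*u/8)
(-301 + 406)*s(Y(-1), 38) = (-301 + 406)*((17/8)*38) = 105*(323/4) = 33915/4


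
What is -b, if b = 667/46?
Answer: -29/2 ≈ -14.500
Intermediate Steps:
b = 29/2 (b = 667*(1/46) = 29/2 ≈ 14.500)
-b = -1*29/2 = -29/2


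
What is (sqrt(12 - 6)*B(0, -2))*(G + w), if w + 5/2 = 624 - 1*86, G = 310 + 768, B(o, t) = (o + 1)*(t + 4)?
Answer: 3227*sqrt(6) ≈ 7904.5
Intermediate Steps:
B(o, t) = (1 + o)*(4 + t)
G = 1078
w = 1071/2 (w = -5/2 + (624 - 1*86) = -5/2 + (624 - 86) = -5/2 + 538 = 1071/2 ≈ 535.50)
(sqrt(12 - 6)*B(0, -2))*(G + w) = (sqrt(12 - 6)*(4 - 2 + 4*0 + 0*(-2)))*(1078 + 1071/2) = (sqrt(6)*(4 - 2 + 0 + 0))*(3227/2) = (sqrt(6)*2)*(3227/2) = (2*sqrt(6))*(3227/2) = 3227*sqrt(6)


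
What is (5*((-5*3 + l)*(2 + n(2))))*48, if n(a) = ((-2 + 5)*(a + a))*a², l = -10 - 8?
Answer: -396000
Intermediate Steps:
l = -18
n(a) = 6*a³ (n(a) = (3*(2*a))*a² = (6*a)*a² = 6*a³)
(5*((-5*3 + l)*(2 + n(2))))*48 = (5*((-5*3 - 18)*(2 + 6*2³)))*48 = (5*((-15 - 18)*(2 + 6*8)))*48 = (5*(-33*(2 + 48)))*48 = (5*(-33*50))*48 = (5*(-1650))*48 = -8250*48 = -396000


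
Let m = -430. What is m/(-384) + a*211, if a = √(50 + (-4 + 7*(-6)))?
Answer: 81239/192 ≈ 423.12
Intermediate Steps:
a = 2 (a = √(50 + (-4 - 42)) = √(50 - 46) = √4 = 2)
m/(-384) + a*211 = -430/(-384) + 2*211 = -430*(-1/384) + 422 = 215/192 + 422 = 81239/192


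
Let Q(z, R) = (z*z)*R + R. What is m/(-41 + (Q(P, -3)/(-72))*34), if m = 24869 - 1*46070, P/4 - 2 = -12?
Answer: -254412/26725 ≈ -9.5196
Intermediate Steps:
P = -40 (P = 8 + 4*(-12) = 8 - 48 = -40)
Q(z, R) = R + R*z² (Q(z, R) = z²*R + R = R*z² + R = R + R*z²)
m = -21201 (m = 24869 - 46070 = -21201)
m/(-41 + (Q(P, -3)/(-72))*34) = -21201/(-41 + (-3*(1 + (-40)²)/(-72))*34) = -21201/(-41 + (-3*(1 + 1600)*(-1/72))*34) = -21201/(-41 + (-3*1601*(-1/72))*34) = -21201/(-41 - 4803*(-1/72)*34) = -21201/(-41 + (1601/24)*34) = -21201/(-41 + 27217/12) = -21201/26725/12 = -21201*12/26725 = -254412/26725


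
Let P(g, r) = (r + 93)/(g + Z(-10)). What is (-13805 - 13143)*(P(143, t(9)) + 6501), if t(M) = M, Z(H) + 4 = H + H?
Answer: -1226484324/7 ≈ -1.7521e+8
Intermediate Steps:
Z(H) = -4 + 2*H (Z(H) = -4 + (H + H) = -4 + 2*H)
P(g, r) = (93 + r)/(-24 + g) (P(g, r) = (r + 93)/(g + (-4 + 2*(-10))) = (93 + r)/(g + (-4 - 20)) = (93 + r)/(g - 24) = (93 + r)/(-24 + g))
(-13805 - 13143)*(P(143, t(9)) + 6501) = (-13805 - 13143)*((93 + 9)/(-24 + 143) + 6501) = -26948*(102/119 + 6501) = -26948*((1/119)*102 + 6501) = -26948*(6/7 + 6501) = -26948*45513/7 = -1226484324/7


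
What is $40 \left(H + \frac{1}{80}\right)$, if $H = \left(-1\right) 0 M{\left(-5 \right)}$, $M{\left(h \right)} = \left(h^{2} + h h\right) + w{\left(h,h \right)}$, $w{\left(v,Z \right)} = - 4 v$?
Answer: $\frac{1}{2} \approx 0.5$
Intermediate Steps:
$M{\left(h \right)} = - 4 h + 2 h^{2}$ ($M{\left(h \right)} = \left(h^{2} + h h\right) - 4 h = \left(h^{2} + h^{2}\right) - 4 h = 2 h^{2} - 4 h = - 4 h + 2 h^{2}$)
$H = 0$ ($H = \left(-1\right) 0 \cdot 2 \left(-5\right) \left(-2 - 5\right) = 0 \cdot 2 \left(-5\right) \left(-7\right) = 0 \cdot 70 = 0$)
$40 \left(H + \frac{1}{80}\right) = 40 \left(0 + \frac{1}{80}\right) = 40 \cdot \frac{1}{80} = \frac{1}{2}$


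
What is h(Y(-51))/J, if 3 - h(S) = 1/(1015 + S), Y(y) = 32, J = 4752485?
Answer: 628/995170359 ≈ 6.3105e-7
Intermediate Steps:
h(S) = 3 - 1/(1015 + S)
h(Y(-51))/J = ((3044 + 3*32)/(1015 + 32))/4752485 = ((3044 + 96)/1047)*(1/4752485) = ((1/1047)*3140)*(1/4752485) = (3140/1047)*(1/4752485) = 628/995170359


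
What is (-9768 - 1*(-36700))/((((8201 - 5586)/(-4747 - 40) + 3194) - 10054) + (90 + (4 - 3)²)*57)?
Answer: -64461742/4005633 ≈ -16.093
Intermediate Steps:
(-9768 - 1*(-36700))/((((8201 - 5586)/(-4747 - 40) + 3194) - 10054) + (90 + (4 - 3)²)*57) = (-9768 + 36700)/(((2615/(-4787) + 3194) - 10054) + (90 + 1²)*57) = 26932/(((2615*(-1/4787) + 3194) - 10054) + (90 + 1)*57) = 26932/(((-2615/4787 + 3194) - 10054) + 91*57) = 26932/((15287063/4787 - 10054) + 5187) = 26932/(-32841435/4787 + 5187) = 26932/(-8011266/4787) = 26932*(-4787/8011266) = -64461742/4005633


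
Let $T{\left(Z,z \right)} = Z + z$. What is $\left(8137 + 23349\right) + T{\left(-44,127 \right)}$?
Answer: $31569$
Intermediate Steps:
$\left(8137 + 23349\right) + T{\left(-44,127 \right)} = \left(8137 + 23349\right) + \left(-44 + 127\right) = 31486 + 83 = 31569$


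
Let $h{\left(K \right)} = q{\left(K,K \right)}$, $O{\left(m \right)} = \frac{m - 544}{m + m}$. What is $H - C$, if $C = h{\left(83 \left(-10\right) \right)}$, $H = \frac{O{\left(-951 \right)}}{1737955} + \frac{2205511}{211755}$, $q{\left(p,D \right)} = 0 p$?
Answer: $\frac{486034421821549}{46665019817970} \approx 10.415$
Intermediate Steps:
$q{\left(p,D \right)} = 0$
$O{\left(m \right)} = \frac{-544 + m}{2 m}$
$h{\left(K \right)} = 0$
$H = \frac{486034421821549}{46665019817970}$ ($H = \frac{\frac{1}{2} \frac{1}{-951} \left(-544 - 951\right)}{1737955} + \frac{2205511}{211755} = \frac{1}{2} \left(- \frac{1}{951}\right) \left(-1495\right) \frac{1}{1737955} + 2205511 \cdot \frac{1}{211755} = \frac{1495}{1902} \cdot \frac{1}{1737955} + \frac{2205511}{211755} = \frac{299}{661118082} + \frac{2205511}{211755} = \frac{486034421821549}{46665019817970} \approx 10.415$)
$C = 0$
$H - C = \frac{486034421821549}{46665019817970} - 0 = \frac{486034421821549}{46665019817970} + 0 = \frac{486034421821549}{46665019817970}$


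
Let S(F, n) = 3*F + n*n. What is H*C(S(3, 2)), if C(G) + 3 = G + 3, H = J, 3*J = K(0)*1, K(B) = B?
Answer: 0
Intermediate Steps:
S(F, n) = n² + 3*F (S(F, n) = 3*F + n² = n² + 3*F)
J = 0 (J = (0*1)/3 = (⅓)*0 = 0)
H = 0
C(G) = G (C(G) = -3 + (G + 3) = -3 + (3 + G) = G)
H*C(S(3, 2)) = 0*(2² + 3*3) = 0*(4 + 9) = 0*13 = 0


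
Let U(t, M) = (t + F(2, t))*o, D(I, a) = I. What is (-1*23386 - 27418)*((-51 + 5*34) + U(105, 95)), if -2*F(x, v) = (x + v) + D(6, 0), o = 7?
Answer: -23293634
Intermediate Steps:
F(x, v) = -3 - v/2 - x/2 (F(x, v) = -((x + v) + 6)/2 = -((v + x) + 6)/2 = -(6 + v + x)/2 = -3 - v/2 - x/2)
U(t, M) = -28 + 7*t/2 (U(t, M) = (t + (-3 - t/2 - ½*2))*7 = (t + (-3 - t/2 - 1))*7 = (t + (-4 - t/2))*7 = (-4 + t/2)*7 = -28 + 7*t/2)
(-1*23386 - 27418)*((-51 + 5*34) + U(105, 95)) = (-1*23386 - 27418)*((-51 + 5*34) + (-28 + (7/2)*105)) = (-23386 - 27418)*((-51 + 170) + (-28 + 735/2)) = -50804*(119 + 679/2) = -50804*917/2 = -23293634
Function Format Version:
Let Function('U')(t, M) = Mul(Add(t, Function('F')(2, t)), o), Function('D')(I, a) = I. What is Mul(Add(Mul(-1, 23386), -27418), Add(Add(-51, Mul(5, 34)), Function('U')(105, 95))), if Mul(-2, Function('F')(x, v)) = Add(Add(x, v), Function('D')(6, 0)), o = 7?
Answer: -23293634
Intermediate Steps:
Function('F')(x, v) = Add(-3, Mul(Rational(-1, 2), v), Mul(Rational(-1, 2), x)) (Function('F')(x, v) = Mul(Rational(-1, 2), Add(Add(x, v), 6)) = Mul(Rational(-1, 2), Add(Add(v, x), 6)) = Mul(Rational(-1, 2), Add(6, v, x)) = Add(-3, Mul(Rational(-1, 2), v), Mul(Rational(-1, 2), x)))
Function('U')(t, M) = Add(-28, Mul(Rational(7, 2), t)) (Function('U')(t, M) = Mul(Add(t, Add(-3, Mul(Rational(-1, 2), t), Mul(Rational(-1, 2), 2))), 7) = Mul(Add(t, Add(-3, Mul(Rational(-1, 2), t), -1)), 7) = Mul(Add(t, Add(-4, Mul(Rational(-1, 2), t))), 7) = Mul(Add(-4, Mul(Rational(1, 2), t)), 7) = Add(-28, Mul(Rational(7, 2), t)))
Mul(Add(Mul(-1, 23386), -27418), Add(Add(-51, Mul(5, 34)), Function('U')(105, 95))) = Mul(Add(Mul(-1, 23386), -27418), Add(Add(-51, Mul(5, 34)), Add(-28, Mul(Rational(7, 2), 105)))) = Mul(Add(-23386, -27418), Add(Add(-51, 170), Add(-28, Rational(735, 2)))) = Mul(-50804, Add(119, Rational(679, 2))) = Mul(-50804, Rational(917, 2)) = -23293634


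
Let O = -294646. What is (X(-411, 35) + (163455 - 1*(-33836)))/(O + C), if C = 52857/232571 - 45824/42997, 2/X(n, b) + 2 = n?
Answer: -814800018613853947/1216873832905739001 ≈ -0.66958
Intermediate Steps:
X(n, b) = 2/(-2 + n)
C = -8384641075/9999855287 (C = 52857*(1/232571) - 45824*1/42997 = 52857/232571 - 45824/42997 = -8384641075/9999855287 ≈ -0.83848)
(X(-411, 35) + (163455 - 1*(-33836)))/(O + C) = (2/(-2 - 411) + (163455 - 1*(-33836)))/(-294646 - 8384641075/9999855287) = (2/(-413) + (163455 + 33836))/(-2946425745534477/9999855287) = (2*(-1/413) + 197291)*(-9999855287/2946425745534477) = (-2/413 + 197291)*(-9999855287/2946425745534477) = (81481181/413)*(-9999855287/2946425745534477) = -814800018613853947/1216873832905739001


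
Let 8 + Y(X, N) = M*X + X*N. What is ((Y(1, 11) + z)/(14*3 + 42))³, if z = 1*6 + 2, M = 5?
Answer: 64/9261 ≈ 0.0069107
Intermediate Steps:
Y(X, N) = -8 + 5*X + N*X (Y(X, N) = -8 + (5*X + X*N) = -8 + (5*X + N*X) = -8 + 5*X + N*X)
z = 8 (z = 6 + 2 = 8)
((Y(1, 11) + z)/(14*3 + 42))³ = (((-8 + 5*1 + 11*1) + 8)/(14*3 + 42))³ = (((-8 + 5 + 11) + 8)/(42 + 42))³ = ((8 + 8)/84)³ = (16*(1/84))³ = (4/21)³ = 64/9261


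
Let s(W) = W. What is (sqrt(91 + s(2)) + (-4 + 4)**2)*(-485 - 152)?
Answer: -637*sqrt(93) ≈ -6143.0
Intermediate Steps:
(sqrt(91 + s(2)) + (-4 + 4)**2)*(-485 - 152) = (sqrt(91 + 2) + (-4 + 4)**2)*(-485 - 152) = (sqrt(93) + 0**2)*(-637) = (sqrt(93) + 0)*(-637) = sqrt(93)*(-637) = -637*sqrt(93)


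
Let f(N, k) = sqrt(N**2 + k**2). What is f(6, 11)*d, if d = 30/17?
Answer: 30*sqrt(157)/17 ≈ 22.112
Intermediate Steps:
d = 30/17 (d = 30*(1/17) = 30/17 ≈ 1.7647)
f(6, 11)*d = sqrt(6**2 + 11**2)*(30/17) = sqrt(36 + 121)*(30/17) = sqrt(157)*(30/17) = 30*sqrt(157)/17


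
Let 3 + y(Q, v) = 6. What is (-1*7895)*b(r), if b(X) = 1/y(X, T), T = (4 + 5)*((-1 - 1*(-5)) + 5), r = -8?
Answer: -7895/3 ≈ -2631.7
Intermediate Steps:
T = 81 (T = 9*((-1 + 5) + 5) = 9*(4 + 5) = 9*9 = 81)
y(Q, v) = 3 (y(Q, v) = -3 + 6 = 3)
b(X) = ⅓ (b(X) = 1/3 = ⅓)
(-1*7895)*b(r) = -1*7895*(⅓) = -7895*⅓ = -7895/3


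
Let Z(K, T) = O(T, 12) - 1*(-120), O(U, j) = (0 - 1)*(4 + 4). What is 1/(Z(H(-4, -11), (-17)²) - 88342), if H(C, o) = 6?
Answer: -1/88230 ≈ -1.1334e-5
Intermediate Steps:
O(U, j) = -8 (O(U, j) = -1*8 = -8)
Z(K, T) = 112 (Z(K, T) = -8 - 1*(-120) = -8 + 120 = 112)
1/(Z(H(-4, -11), (-17)²) - 88342) = 1/(112 - 88342) = 1/(-88230) = -1/88230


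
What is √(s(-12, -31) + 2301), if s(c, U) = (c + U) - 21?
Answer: √2237 ≈ 47.297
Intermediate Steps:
s(c, U) = -21 + U + c (s(c, U) = (U + c) - 21 = -21 + U + c)
√(s(-12, -31) + 2301) = √((-21 - 31 - 12) + 2301) = √(-64 + 2301) = √2237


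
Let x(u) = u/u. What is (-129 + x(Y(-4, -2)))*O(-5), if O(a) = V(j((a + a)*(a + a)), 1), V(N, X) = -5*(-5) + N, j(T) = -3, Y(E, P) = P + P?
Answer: -2816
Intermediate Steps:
Y(E, P) = 2*P
V(N, X) = 25 + N
x(u) = 1
O(a) = 22 (O(a) = 25 - 3 = 22)
(-129 + x(Y(-4, -2)))*O(-5) = (-129 + 1)*22 = -128*22 = -2816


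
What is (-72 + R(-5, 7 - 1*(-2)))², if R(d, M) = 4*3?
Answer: 3600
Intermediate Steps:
R(d, M) = 12
(-72 + R(-5, 7 - 1*(-2)))² = (-72 + 12)² = (-60)² = 3600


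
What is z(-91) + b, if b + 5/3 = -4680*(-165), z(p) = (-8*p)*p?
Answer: 2117851/3 ≈ 7.0595e+5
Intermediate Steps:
z(p) = -8*p²
b = 2316595/3 (b = -5/3 - 4680*(-165) = -5/3 + 772200 = 2316595/3 ≈ 7.7220e+5)
z(-91) + b = -8*(-91)² + 2316595/3 = -8*8281 + 2316595/3 = -66248 + 2316595/3 = 2117851/3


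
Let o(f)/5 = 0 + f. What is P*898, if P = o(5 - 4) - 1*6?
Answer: -898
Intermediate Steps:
o(f) = 5*f (o(f) = 5*(0 + f) = 5*f)
P = -1 (P = 5*(5 - 4) - 1*6 = 5*1 - 6 = 5 - 6 = -1)
P*898 = -1*898 = -898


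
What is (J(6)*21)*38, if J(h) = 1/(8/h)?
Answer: 1197/2 ≈ 598.50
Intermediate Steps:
J(h) = h/8
(J(6)*21)*38 = (((⅛)*6)*21)*38 = ((¾)*21)*38 = (63/4)*38 = 1197/2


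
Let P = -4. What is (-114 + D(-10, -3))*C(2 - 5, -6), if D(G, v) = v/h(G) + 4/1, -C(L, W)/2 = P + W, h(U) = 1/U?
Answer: -1600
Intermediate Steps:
C(L, W) = 8 - 2*W (C(L, W) = -2*(-4 + W) = 8 - 2*W)
D(G, v) = 4 + G*v (D(G, v) = v/(1/G) + 4/1 = v*G + 4*1 = G*v + 4 = 4 + G*v)
(-114 + D(-10, -3))*C(2 - 5, -6) = (-114 + (4 - 10*(-3)))*(8 - 2*(-6)) = (-114 + (4 + 30))*(8 + 12) = (-114 + 34)*20 = -80*20 = -1600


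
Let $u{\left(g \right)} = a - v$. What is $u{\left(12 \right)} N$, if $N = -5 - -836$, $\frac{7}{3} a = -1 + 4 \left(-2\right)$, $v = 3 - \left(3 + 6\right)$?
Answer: $\frac{12465}{7} \approx 1780.7$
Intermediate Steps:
$v = -6$ ($v = 3 - 9 = -6$)
$a = - \frac{27}{7}$ ($a = \frac{3 \left(-1 + 4 \left(-2\right)\right)}{7} = \frac{3 \left(-1 - 8\right)}{7} = \frac{3}{7} \left(-9\right) = - \frac{27}{7} \approx -3.8571$)
$u{\left(g \right)} = \frac{15}{7}$ ($u{\left(g \right)} = - \frac{27}{7} - -6 = - \frac{27}{7} + 6 = \frac{15}{7}$)
$N = 831$ ($N = -5 + 836 = 831$)
$u{\left(12 \right)} N = \frac{15}{7} \cdot 831 = \frac{12465}{7}$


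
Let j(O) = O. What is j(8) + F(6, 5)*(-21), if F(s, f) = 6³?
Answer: -4528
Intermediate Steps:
F(s, f) = 216
j(8) + F(6, 5)*(-21) = 8 + 216*(-21) = 8 - 4536 = -4528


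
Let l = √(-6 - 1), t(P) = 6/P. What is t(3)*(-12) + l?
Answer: -24 + I*√7 ≈ -24.0 + 2.6458*I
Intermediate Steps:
l = I*√7 (l = √(-7) = I*√7 ≈ 2.6458*I)
t(3)*(-12) + l = (6/3)*(-12) + I*√7 = (6*(⅓))*(-12) + I*√7 = 2*(-12) + I*√7 = -24 + I*√7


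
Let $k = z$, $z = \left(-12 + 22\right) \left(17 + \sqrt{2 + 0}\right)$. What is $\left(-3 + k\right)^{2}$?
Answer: $28089 + 3340 \sqrt{2} \approx 32813.0$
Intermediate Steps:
$z = 170 + 10 \sqrt{2}$ ($z = 10 \left(17 + \sqrt{2}\right) = 170 + 10 \sqrt{2} \approx 184.14$)
$k = 170 + 10 \sqrt{2} \approx 184.14$
$\left(-3 + k\right)^{2} = \left(-3 + \left(170 + 10 \sqrt{2}\right)\right)^{2} = \left(167 + 10 \sqrt{2}\right)^{2}$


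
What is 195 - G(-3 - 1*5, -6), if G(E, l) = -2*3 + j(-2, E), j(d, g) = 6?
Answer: 195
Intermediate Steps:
G(E, l) = 0 (G(E, l) = -2*3 + 6 = -6 + 6 = 0)
195 - G(-3 - 1*5, -6) = 195 - 1*0 = 195 + 0 = 195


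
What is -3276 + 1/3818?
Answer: -12507767/3818 ≈ -3276.0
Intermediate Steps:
-3276 + 1/3818 = -12507767/3818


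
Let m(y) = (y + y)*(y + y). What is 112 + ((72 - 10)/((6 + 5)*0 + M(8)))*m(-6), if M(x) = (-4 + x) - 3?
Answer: 9040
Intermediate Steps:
M(x) = -7 + x
m(y) = 4*y² (m(y) = (2*y)*(2*y) = 4*y²)
112 + ((72 - 10)/((6 + 5)*0 + M(8)))*m(-6) = 112 + ((72 - 10)/((6 + 5)*0 + (-7 + 8)))*(4*(-6)²) = 112 + (62/(11*0 + 1))*(4*36) = 112 + (62/(0 + 1))*144 = 112 + (62/1)*144 = 112 + (62*1)*144 = 112 + 62*144 = 112 + 8928 = 9040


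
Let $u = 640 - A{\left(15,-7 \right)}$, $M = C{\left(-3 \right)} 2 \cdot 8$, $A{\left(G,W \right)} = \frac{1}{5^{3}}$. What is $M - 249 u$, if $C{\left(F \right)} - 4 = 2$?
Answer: $- \frac{19907751}{125} \approx -1.5926 \cdot 10^{5}$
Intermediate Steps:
$C{\left(F \right)} = 6$ ($C{\left(F \right)} = 4 + 2 = 6$)
$A{\left(G,W \right)} = \frac{1}{125}$
$M = 96$ ($M = 6 \cdot 2 \cdot 8 = 12 \cdot 8 = 96$)
$u = \frac{79999}{125}$ ($u = 640 - \frac{1}{125} = \frac{79999}{125} \approx 639.99$)
$M - 249 u = 96 - \frac{19919751}{125} = - \frac{19907751}{125}$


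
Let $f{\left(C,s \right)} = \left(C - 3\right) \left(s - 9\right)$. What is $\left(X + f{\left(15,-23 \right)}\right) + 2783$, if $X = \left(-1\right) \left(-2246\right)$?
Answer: $4645$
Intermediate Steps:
$f{\left(C,s \right)} = \left(-9 + s\right) \left(-3 + C\right)$ ($f{\left(C,s \right)} = \left(-3 + C\right) \left(-9 + s\right) = \left(-9 + s\right) \left(-3 + C\right)$)
$X = 2246$
$\left(X + f{\left(15,-23 \right)}\right) + 2783 = \left(2246 + \left(27 - 135 - -69 + 15 \left(-23\right)\right)\right) + 2783 = \left(2246 + \left(27 - 135 + 69 - 345\right)\right) + 2783 = \left(2246 - 384\right) + 2783 = 1862 + 2783 = 4645$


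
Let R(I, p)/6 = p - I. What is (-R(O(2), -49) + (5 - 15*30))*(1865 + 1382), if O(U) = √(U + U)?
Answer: -451333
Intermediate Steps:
O(U) = √2*√U (O(U) = √(2*U) = √2*√U)
R(I, p) = -6*I + 6*p (R(I, p) = 6*(p - I) = -6*I + 6*p)
(-R(O(2), -49) + (5 - 15*30))*(1865 + 1382) = (-(-6*√2*√2 + 6*(-49)) + (5 - 15*30))*(1865 + 1382) = (-(-6*2 - 294) + (5 - 450))*3247 = (-(-12 - 294) - 445)*3247 = (-1*(-306) - 445)*3247 = (306 - 445)*3247 = -139*3247 = -451333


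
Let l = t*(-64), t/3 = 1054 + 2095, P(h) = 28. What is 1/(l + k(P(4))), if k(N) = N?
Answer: -1/604580 ≈ -1.6540e-6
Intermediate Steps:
t = 9447 (t = 3*(1054 + 2095) = 3*3149 = 9447)
l = -604608 (l = 9447*(-64) = -604608)
1/(l + k(P(4))) = 1/(-604608 + 28) = 1/(-604580) = -1/604580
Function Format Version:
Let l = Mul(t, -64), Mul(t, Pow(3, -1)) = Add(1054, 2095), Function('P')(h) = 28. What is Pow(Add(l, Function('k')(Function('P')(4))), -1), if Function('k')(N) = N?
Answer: Rational(-1, 604580) ≈ -1.6540e-6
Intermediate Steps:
t = 9447 (t = Mul(3, Add(1054, 2095)) = Mul(3, 3149) = 9447)
l = -604608 (l = Mul(9447, -64) = -604608)
Pow(Add(l, Function('k')(Function('P')(4))), -1) = Pow(Add(-604608, 28), -1) = Pow(-604580, -1) = Rational(-1, 604580)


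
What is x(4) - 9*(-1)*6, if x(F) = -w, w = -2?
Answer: 56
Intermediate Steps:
x(F) = 2 (x(F) = -1*(-2) = 2)
x(4) - 9*(-1)*6 = 2 - 9*(-1)*6 = 2 + 9*6 = 2 + 54 = 56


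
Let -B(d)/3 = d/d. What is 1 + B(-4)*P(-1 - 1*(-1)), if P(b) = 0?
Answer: 1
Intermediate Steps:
B(d) = -3 (B(d) = -3*d/d = -3*1 = -3)
1 + B(-4)*P(-1 - 1*(-1)) = 1 - 3*0 = 1 + 0 = 1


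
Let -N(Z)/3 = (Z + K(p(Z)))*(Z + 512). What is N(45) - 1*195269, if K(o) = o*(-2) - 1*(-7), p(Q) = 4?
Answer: -268793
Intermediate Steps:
K(o) = 7 - 2*o (K(o) = -2*o + 7 = 7 - 2*o)
N(Z) = -3*(-1 + Z)*(512 + Z) (N(Z) = -3*(Z + (7 - 2*4))*(Z + 512) = -3*(Z + (7 - 8))*(512 + Z) = -3*(Z - 1)*(512 + Z) = -3*(-1 + Z)*(512 + Z))
N(45) - 1*195269 = (1536 - 1533*45 - 3*45²) - 1*195269 = (1536 - 68985 - 3*2025) - 195269 = (1536 - 68985 - 6075) - 195269 = -73524 - 195269 = -268793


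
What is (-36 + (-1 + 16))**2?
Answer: 441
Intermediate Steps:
(-36 + (-1 + 16))**2 = (-36 + 15)**2 = (-21)**2 = 441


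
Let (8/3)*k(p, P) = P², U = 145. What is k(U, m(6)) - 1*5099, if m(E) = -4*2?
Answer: -5075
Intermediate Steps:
m(E) = -8
k(p, P) = 3*P²/8
k(U, m(6)) - 1*5099 = (3/8)*(-8)² - 1*5099 = (3/8)*64 - 5099 = 24 - 5099 = -5075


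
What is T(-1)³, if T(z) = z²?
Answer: 1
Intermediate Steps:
T(-1)³ = ((-1)²)³ = 1³ = 1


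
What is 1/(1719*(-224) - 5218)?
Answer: -1/390274 ≈ -2.5623e-6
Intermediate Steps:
1/(1719*(-224) - 5218) = 1/(-385056 - 5218) = 1/(-390274) = -1/390274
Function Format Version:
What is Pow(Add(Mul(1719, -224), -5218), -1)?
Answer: Rational(-1, 390274) ≈ -2.5623e-6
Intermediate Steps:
Pow(Add(Mul(1719, -224), -5218), -1) = Pow(Add(-385056, -5218), -1) = Pow(-390274, -1) = Rational(-1, 390274)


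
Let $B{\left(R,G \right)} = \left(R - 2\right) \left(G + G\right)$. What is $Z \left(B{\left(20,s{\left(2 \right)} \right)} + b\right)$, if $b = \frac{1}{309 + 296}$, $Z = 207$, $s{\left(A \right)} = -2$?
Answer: $- \frac{9016713}{605} \approx -14904.0$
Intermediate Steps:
$B{\left(R,G \right)} = 2 G \left(-2 + R\right)$ ($B{\left(R,G \right)} = \left(-2 + R\right) 2 G = 2 G \left(-2 + R\right)$)
$b = \frac{1}{605} \approx 0.0016529$
$Z \left(B{\left(20,s{\left(2 \right)} \right)} + b\right) = 207 \left(2 \left(-2\right) \left(-2 + 20\right) + \frac{1}{605}\right) = 207 \left(2 \left(-2\right) 18 + \frac{1}{605}\right) = 207 \left(-72 + \frac{1}{605}\right) = 207 \left(- \frac{43559}{605}\right) = - \frac{9016713}{605}$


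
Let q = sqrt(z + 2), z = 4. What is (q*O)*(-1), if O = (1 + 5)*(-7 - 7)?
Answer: 84*sqrt(6) ≈ 205.76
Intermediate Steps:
O = -84 (O = 6*(-14) = -84)
q = sqrt(6) (q = sqrt(4 + 2) = sqrt(6) ≈ 2.4495)
(q*O)*(-1) = (sqrt(6)*(-84))*(-1) = -84*sqrt(6)*(-1) = 84*sqrt(6)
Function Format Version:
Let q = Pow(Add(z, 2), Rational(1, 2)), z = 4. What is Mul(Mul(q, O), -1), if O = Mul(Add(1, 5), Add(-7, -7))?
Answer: Mul(84, Pow(6, Rational(1, 2))) ≈ 205.76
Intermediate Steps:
O = -84 (O = Mul(6, -14) = -84)
q = Pow(6, Rational(1, 2)) (q = Pow(Add(4, 2), Rational(1, 2)) = Pow(6, Rational(1, 2)) ≈ 2.4495)
Mul(Mul(q, O), -1) = Mul(Mul(Pow(6, Rational(1, 2)), -84), -1) = Mul(Mul(-84, Pow(6, Rational(1, 2))), -1) = Mul(84, Pow(6, Rational(1, 2)))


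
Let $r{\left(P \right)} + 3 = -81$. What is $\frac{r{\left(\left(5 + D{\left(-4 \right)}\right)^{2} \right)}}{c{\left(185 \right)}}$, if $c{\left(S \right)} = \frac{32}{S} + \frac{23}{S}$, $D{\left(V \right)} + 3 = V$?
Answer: $- \frac{3108}{11} \approx -282.55$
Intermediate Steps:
$D{\left(V \right)} = -3 + V$
$r{\left(P \right)} = -84$ ($r{\left(P \right)} = -3 - 81 = -84$)
$c{\left(S \right)} = \frac{55}{S}$
$\frac{r{\left(\left(5 + D{\left(-4 \right)}\right)^{2} \right)}}{c{\left(185 \right)}} = - \frac{84}{55 \cdot \frac{1}{185}} = - \frac{84}{\frac{11}{37}} = \left(-84\right) \frac{37}{11} = - \frac{3108}{11}$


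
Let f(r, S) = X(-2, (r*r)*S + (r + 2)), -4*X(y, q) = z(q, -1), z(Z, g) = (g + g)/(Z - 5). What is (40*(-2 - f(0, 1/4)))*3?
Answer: -220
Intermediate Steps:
z(Z, g) = 2*g/(-5 + Z) (z(Z, g) = (2*g)/(-5 + Z) = 2*g/(-5 + Z))
X(y, q) = 1/(2*(-5 + q)) (X(y, q) = -(-1)/(2*(-5 + q)) = 1/(2*(-5 + q)))
f(r, S) = 1/(2*(-3 + r + S*r²)) (f(r, S) = 1/(2*(-5 + ((r*r)*S + (r + 2)))) = 1/(2*(-5 + (r²*S + (2 + r)))) = 1/(2*(-5 + (S*r² + (2 + r)))) = 1/(2*(-5 + (2 + r + S*r²))) = 1/(2*(-3 + r + S*r²)))
(40*(-2 - f(0, 1/4)))*3 = (40*(-2 - 1/(2*(-3 + 0 + 0²/4))))*3 = (40*(-2 - 1/(2*(-3 + 0 + (¼)*0))))*3 = (40*(-2 - 1/(2*(-3 + 0 + 0))))*3 = (40*(-2 - 1/(2*(-3))))*3 = (40*(-2 - (-1)/(2*3)))*3 = (40*(-2 - 1*(-⅙)))*3 = (40*(-2 + ⅙))*3 = (40*(-11/6))*3 = -220/3*3 = -220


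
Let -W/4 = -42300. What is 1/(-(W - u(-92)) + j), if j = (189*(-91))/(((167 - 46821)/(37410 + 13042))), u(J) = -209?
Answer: -23327/3517941769 ≈ -6.6309e-6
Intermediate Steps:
W = 169200 (W = -4*(-42300) = 169200)
j = 433861974/23327 (j = -17199/((-46654/50452)) = -17199/((-46654*1/50452)) = -17199/(-23327/25226) = -17199*(-25226/23327) = 433861974/23327 ≈ 18599.)
1/(-(W - u(-92)) + j) = 1/(-(169200 - 1*(-209)) + 433861974/23327) = 1/(-(169200 + 209) + 433861974/23327) = 1/(-1*169409 + 433861974/23327) = 1/(-169409 + 433861974/23327) = 1/(-3517941769/23327) = -23327/3517941769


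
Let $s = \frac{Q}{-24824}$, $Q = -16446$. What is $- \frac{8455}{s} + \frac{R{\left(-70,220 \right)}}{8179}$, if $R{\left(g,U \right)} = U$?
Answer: $- \frac{858330750280}{67255917} \approx -12762.0$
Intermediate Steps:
$s = \frac{8223}{12412}$ ($s = - \frac{16446}{-24824} = \left(-16446\right) \left(- \frac{1}{24824}\right) = \frac{8223}{12412} \approx 0.6625$)
$- \frac{8455}{s} + \frac{R{\left(-70,220 \right)}}{8179} = - \frac{8455}{\frac{8223}{12412}} + \frac{220}{8179} = \left(-8455\right) \frac{12412}{8223} + 220 \cdot \frac{1}{8179} = - \frac{104943460}{8223} + \frac{220}{8179} = - \frac{858330750280}{67255917}$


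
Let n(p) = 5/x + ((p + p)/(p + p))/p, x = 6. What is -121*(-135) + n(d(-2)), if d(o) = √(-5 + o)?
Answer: 98015/6 - I*√7/7 ≈ 16336.0 - 0.37796*I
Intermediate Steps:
n(p) = ⅚ + 1/p (n(p) = 5/6 + ((p + p)/(p + p))/p = 5*(⅙) + ((2*p)/((2*p)))/p = ⅚ + ((2*p)*(1/(2*p)))/p = ⅚ + 1/p)
-121*(-135) + n(d(-2)) = -121*(-135) + (⅚ + 1/(√(-5 - 2))) = 16335 + (⅚ + 1/(√(-7))) = 16335 + (⅚ + 1/(I*√7)) = 16335 + (⅚ - I*√7/7) = 98015/6 - I*√7/7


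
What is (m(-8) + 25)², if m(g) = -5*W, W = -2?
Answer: 1225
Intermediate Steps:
m(g) = 10 (m(g) = -5*(-2) = 10)
(m(-8) + 25)² = (10 + 25)² = 35² = 1225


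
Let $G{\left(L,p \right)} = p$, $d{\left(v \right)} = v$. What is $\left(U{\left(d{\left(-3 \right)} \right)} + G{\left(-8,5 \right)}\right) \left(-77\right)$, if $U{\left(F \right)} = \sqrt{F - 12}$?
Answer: $-385 - 77 i \sqrt{15} \approx -385.0 - 298.22 i$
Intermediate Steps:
$U{\left(F \right)} = \sqrt{-12 + F}$
$\left(U{\left(d{\left(-3 \right)} \right)} + G{\left(-8,5 \right)}\right) \left(-77\right) = \left(\sqrt{-12 - 3} + 5\right) \left(-77\right) = \left(\sqrt{-15} + 5\right) \left(-77\right) = \left(i \sqrt{15} + 5\right) \left(-77\right) = \left(5 + i \sqrt{15}\right) \left(-77\right) = -385 - 77 i \sqrt{15}$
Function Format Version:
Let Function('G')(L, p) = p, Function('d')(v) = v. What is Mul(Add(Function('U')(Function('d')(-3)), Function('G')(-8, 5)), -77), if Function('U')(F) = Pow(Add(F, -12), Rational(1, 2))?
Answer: Add(-385, Mul(-77, I, Pow(15, Rational(1, 2)))) ≈ Add(-385.00, Mul(-298.22, I))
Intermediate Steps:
Function('U')(F) = Pow(Add(-12, F), Rational(1, 2))
Mul(Add(Function('U')(Function('d')(-3)), Function('G')(-8, 5)), -77) = Mul(Add(Pow(Add(-12, -3), Rational(1, 2)), 5), -77) = Mul(Add(Pow(-15, Rational(1, 2)), 5), -77) = Mul(Add(Mul(I, Pow(15, Rational(1, 2))), 5), -77) = Mul(Add(5, Mul(I, Pow(15, Rational(1, 2)))), -77) = Add(-385, Mul(-77, I, Pow(15, Rational(1, 2))))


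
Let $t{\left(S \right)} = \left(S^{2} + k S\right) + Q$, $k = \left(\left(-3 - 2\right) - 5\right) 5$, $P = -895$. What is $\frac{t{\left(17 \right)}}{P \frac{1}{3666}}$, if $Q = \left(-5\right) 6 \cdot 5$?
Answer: $\frac{2606526}{895} \approx 2912.3$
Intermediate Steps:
$Q = -150$ ($Q = \left(-30\right) 5 = -150$)
$k = -50$ ($k = \left(-5 - 5\right) 5 = \left(-10\right) 5 = -50$)
$t{\left(S \right)} = -150 + S^{2} - 50 S$ ($t{\left(S \right)} = \left(S^{2} - 50 S\right) - 150 = -150 + S^{2} - 50 S$)
$\frac{t{\left(17 \right)}}{P \frac{1}{3666}} = \frac{-150 + 17^{2} - 850}{\left(-895\right) \frac{1}{3666}} = \frac{-150 + 289 - 850}{\left(-895\right) \frac{1}{3666}} = - \frac{711}{- \frac{895}{3666}} = \left(-711\right) \left(- \frac{3666}{895}\right) = \frac{2606526}{895}$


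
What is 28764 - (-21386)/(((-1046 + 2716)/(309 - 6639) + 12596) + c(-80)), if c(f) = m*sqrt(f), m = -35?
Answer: 1829774672560518702/63609607078201 + 1199678893560*I*sqrt(5)/63609607078201 ≈ 28766.0 + 0.042172*I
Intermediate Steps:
c(f) = -35*sqrt(f)
28764 - (-21386)/(((-1046 + 2716)/(309 - 6639) + 12596) + c(-80)) = 28764 - (-21386)/(((-1046 + 2716)/(309 - 6639) + 12596) - 140*I*sqrt(5)) = 28764 - (-21386)/((1670/(-6330) + 12596) - 140*I*sqrt(5)) = 28764 - (-21386)/((1670*(-1/6330) + 12596) - 140*I*sqrt(5)) = 28764 - (-21386)/((-167/633 + 12596) - 140*I*sqrt(5)) = 28764 - (-21386)/(7973101/633 - 140*I*sqrt(5)) = 28764 + 21386/(7973101/633 - 140*I*sqrt(5))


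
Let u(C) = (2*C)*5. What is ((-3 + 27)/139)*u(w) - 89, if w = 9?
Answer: -10211/139 ≈ -73.460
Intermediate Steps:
u(C) = 10*C
((-3 + 27)/139)*u(w) - 89 = ((-3 + 27)/139)*(10*9) - 89 = (24*(1/139))*90 - 89 = (24/139)*90 - 89 = 2160/139 - 89 = -10211/139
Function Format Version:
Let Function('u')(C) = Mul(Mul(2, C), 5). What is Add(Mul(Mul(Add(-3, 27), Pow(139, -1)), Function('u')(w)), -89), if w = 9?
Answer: Rational(-10211, 139) ≈ -73.460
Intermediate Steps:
Function('u')(C) = Mul(10, C)
Add(Mul(Mul(Add(-3, 27), Pow(139, -1)), Function('u')(w)), -89) = Add(Mul(Mul(Add(-3, 27), Pow(139, -1)), Mul(10, 9)), -89) = Add(Mul(Mul(24, Rational(1, 139)), 90), -89) = Add(Mul(Rational(24, 139), 90), -89) = Add(Rational(2160, 139), -89) = Rational(-10211, 139)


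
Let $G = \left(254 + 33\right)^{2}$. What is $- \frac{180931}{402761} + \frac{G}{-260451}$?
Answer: $- \frac{80298680690}{104899505211} \approx -0.76548$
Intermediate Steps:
$G = 82369$ ($G = 287^{2} = 82369$)
$- \frac{180931}{402761} + \frac{G}{-260451} = - \frac{180931}{402761} + \frac{82369}{-260451} = \left(-180931\right) \frac{1}{402761} + 82369 \left(- \frac{1}{260451}\right) = - \frac{180931}{402761} - \frac{82369}{260451} = - \frac{80298680690}{104899505211}$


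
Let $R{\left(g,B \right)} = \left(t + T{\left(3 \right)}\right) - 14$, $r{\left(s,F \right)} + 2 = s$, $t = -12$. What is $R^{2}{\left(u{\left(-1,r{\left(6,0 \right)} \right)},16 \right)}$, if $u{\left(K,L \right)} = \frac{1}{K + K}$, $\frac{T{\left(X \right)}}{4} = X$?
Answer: $196$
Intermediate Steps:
$r{\left(s,F \right)} = -2 + s$
$T{\left(X \right)} = 4 X$
$u{\left(K,L \right)} = \frac{1}{2 K}$
$R{\left(g,B \right)} = -14$ ($R{\left(g,B \right)} = \left(-12 + 4 \cdot 3\right) - 14 = \left(-12 + 12\right) - 14 = 0 - 14 = -14$)
$R^{2}{\left(u{\left(-1,r{\left(6,0 \right)} \right)},16 \right)} = \left(-14\right)^{2} = 196$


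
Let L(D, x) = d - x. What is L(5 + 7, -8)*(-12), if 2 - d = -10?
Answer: -240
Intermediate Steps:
d = 12 (d = 2 - 1*(-10) = 2 + 10 = 12)
L(D, x) = 12 - x
L(5 + 7, -8)*(-12) = (12 - 1*(-8))*(-12) = (12 + 8)*(-12) = 20*(-12) = -240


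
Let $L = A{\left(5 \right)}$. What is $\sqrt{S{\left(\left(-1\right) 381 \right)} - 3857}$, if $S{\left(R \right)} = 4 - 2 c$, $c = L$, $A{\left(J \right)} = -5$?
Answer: $3 i \sqrt{427} \approx 61.992 i$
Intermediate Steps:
$L = -5$
$c = -5$
$S{\left(R \right)} = 14$ ($S{\left(R \right)} = 4 - -10 = 4 + 10 = 14$)
$\sqrt{S{\left(\left(-1\right) 381 \right)} - 3857} = \sqrt{14 - 3857} = \sqrt{-3843} = 3 i \sqrt{427}$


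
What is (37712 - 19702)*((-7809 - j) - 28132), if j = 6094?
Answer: -757050350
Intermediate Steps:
(37712 - 19702)*((-7809 - j) - 28132) = (37712 - 19702)*((-7809 - 1*6094) - 28132) = 18010*((-7809 - 6094) - 28132) = 18010*(-13903 - 28132) = 18010*(-42035) = -757050350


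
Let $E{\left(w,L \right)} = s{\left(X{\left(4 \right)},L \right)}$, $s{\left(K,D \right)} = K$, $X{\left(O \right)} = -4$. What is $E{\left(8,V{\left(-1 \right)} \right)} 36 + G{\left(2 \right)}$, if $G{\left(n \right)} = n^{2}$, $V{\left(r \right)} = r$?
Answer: $-140$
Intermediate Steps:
$E{\left(w,L \right)} = -4$
$E{\left(8,V{\left(-1 \right)} \right)} 36 + G{\left(2 \right)} = \left(-4\right) 36 + 2^{2} = -144 + 4 = -140$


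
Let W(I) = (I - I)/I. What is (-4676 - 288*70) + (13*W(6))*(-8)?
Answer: -24836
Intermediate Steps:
W(I) = 0 (W(I) = 0/I = 0)
(-4676 - 288*70) + (13*W(6))*(-8) = (-4676 - 288*70) + (13*0)*(-8) = (-4676 - 20160) + 0*(-8) = -24836 + 0 = -24836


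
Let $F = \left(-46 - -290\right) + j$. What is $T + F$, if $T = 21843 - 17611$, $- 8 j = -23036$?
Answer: $\frac{14711}{2} \approx 7355.5$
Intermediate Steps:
$j = \frac{5759}{2}$ ($j = \left(- \frac{1}{8}\right) \left(-23036\right) = \frac{5759}{2} \approx 2879.5$)
$T = 4232$ ($T = 21843 - 17611 = 4232$)
$F = \frac{6247}{2}$ ($F = \left(-46 - -290\right) + \frac{5759}{2} = \left(-46 + 290\right) + \frac{5759}{2} = 244 + \frac{5759}{2} = \frac{6247}{2} \approx 3123.5$)
$T + F = 4232 + \frac{6247}{2} = \frac{14711}{2}$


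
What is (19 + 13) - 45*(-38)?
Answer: 1742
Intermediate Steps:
(19 + 13) - 45*(-38) = 32 + 1710 = 1742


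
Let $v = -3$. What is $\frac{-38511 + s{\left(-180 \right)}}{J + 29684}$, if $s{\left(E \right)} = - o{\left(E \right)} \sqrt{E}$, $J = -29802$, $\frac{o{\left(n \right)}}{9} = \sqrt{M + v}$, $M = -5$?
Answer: $\frac{38511}{118} - \frac{54 \sqrt{10}}{59} \approx 323.47$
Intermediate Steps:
$o{\left(n \right)} = 18 i \sqrt{2}$ ($o{\left(n \right)} = 9 \sqrt{-5 - 3} = 9 \sqrt{-8} = 9 \cdot 2 i \sqrt{2} = 18 i \sqrt{2}$)
$s{\left(E \right)} = - 18 i \sqrt{2} \sqrt{E}$
$\frac{-38511 + s{\left(-180 \right)}}{J + 29684} = \frac{-38511 - 18 i \sqrt{2} \sqrt{-180}}{-29802 + 29684} = \frac{-38511 - 18 i \sqrt{2} \cdot 6 i \sqrt{5}}{-118} = \left(-38511 + 108 \sqrt{10}\right) \left(- \frac{1}{118}\right) = \frac{38511}{118} - \frac{54 \sqrt{10}}{59}$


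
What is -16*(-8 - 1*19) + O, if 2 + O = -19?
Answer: 411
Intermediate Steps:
O = -21 (O = -2 - 19 = -21)
-16*(-8 - 1*19) + O = -16*(-8 - 1*19) - 21 = -16*(-8 - 19) - 21 = -16*(-27) - 21 = 432 - 21 = 411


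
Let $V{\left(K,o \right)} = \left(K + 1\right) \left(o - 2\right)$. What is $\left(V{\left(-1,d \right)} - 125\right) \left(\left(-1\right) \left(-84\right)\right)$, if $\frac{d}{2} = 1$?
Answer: $-10500$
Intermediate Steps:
$d = 2$ ($d = 2 \cdot 1 = 2$)
$V{\left(K,o \right)} = \left(1 + K\right) \left(-2 + o\right)$
$\left(V{\left(-1,d \right)} - 125\right) \left(\left(-1\right) \left(-84\right)\right) = \left(\left(-2 + 2 - -2 - 2\right) - 125\right) \left(\left(-1\right) \left(-84\right)\right) = \left(\left(-2 + 2 + 2 - 2\right) - 125\right) 84 = \left(0 - 125\right) 84 = \left(-125\right) 84 = -10500$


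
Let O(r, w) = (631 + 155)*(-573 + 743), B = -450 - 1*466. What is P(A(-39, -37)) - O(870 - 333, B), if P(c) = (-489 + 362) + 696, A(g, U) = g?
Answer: -133051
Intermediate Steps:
P(c) = 569 (P(c) = -127 + 696 = 569)
B = -916 (B = -450 - 466 = -916)
O(r, w) = 133620 (O(r, w) = 786*170 = 133620)
P(A(-39, -37)) - O(870 - 333, B) = 569 - 1*133620 = 569 - 133620 = -133051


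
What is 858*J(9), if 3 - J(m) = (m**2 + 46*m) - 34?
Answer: -392964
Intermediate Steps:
J(m) = 37 - m**2 - 46*m (J(m) = 3 - ((m**2 + 46*m) - 34) = 3 - (-34 + m**2 + 46*m) = 3 + (34 - m**2 - 46*m) = 37 - m**2 - 46*m)
858*J(9) = 858*(37 - 1*9**2 - 46*9) = 858*(37 - 1*81 - 414) = 858*(37 - 81 - 414) = 858*(-458) = -392964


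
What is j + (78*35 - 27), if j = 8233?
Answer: 10936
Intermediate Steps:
j + (78*35 - 27) = 8233 + (78*35 - 27) = 8233 + (2730 - 27) = 8233 + 2703 = 10936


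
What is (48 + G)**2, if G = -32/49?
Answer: 5382400/2401 ≈ 2241.7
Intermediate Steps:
G = -32/49 (G = -32*1/49 = -32/49 ≈ -0.65306)
(48 + G)**2 = (48 - 32/49)**2 = (2320/49)**2 = 5382400/2401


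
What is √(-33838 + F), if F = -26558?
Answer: 2*I*√15099 ≈ 245.76*I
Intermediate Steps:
√(-33838 + F) = √(-33838 - 26558) = √(-60396) = 2*I*√15099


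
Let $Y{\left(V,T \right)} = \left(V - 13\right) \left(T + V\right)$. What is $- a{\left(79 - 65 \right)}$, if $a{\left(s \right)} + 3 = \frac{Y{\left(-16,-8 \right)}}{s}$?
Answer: $- \frac{327}{7} \approx -46.714$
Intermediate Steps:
$Y{\left(V,T \right)} = \left(-13 + V\right) \left(T + V\right)$
$a{\left(s \right)} = -3 + \frac{696}{s}$ ($a{\left(s \right)} = -3 + \frac{\left(-16\right)^{2} - -104 - -208 - -128}{s} = -3 + \frac{256 + 104 + 208 + 128}{s} = -3 + \frac{696}{s}$)
$- a{\left(79 - 65 \right)} = - (-3 + \frac{696}{79 - 65}) = - (-3 + \frac{696}{14}) = - (-3 + 696 \cdot \frac{1}{14}) = - (-3 + \frac{348}{7}) = \left(-1\right) \frac{327}{7} = - \frac{327}{7}$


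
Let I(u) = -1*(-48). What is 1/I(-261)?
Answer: 1/48 ≈ 0.020833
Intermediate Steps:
I(u) = 48
1/I(-261) = 1/48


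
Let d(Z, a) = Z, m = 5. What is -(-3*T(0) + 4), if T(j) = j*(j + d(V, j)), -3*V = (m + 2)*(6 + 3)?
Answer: -4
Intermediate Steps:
V = -21 (V = -(5 + 2)*(6 + 3)/3 = -7*9/3 = -⅓*63 = -21)
T(j) = j*(-21 + j) (T(j) = j*(j - 21) = j*(-21 + j))
-(-3*T(0) + 4) = -(-0*(-21 + 0) + 4) = -(-0*(-21) + 4) = -(-3*0 + 4) = -(0 + 4) = -1*4 = -4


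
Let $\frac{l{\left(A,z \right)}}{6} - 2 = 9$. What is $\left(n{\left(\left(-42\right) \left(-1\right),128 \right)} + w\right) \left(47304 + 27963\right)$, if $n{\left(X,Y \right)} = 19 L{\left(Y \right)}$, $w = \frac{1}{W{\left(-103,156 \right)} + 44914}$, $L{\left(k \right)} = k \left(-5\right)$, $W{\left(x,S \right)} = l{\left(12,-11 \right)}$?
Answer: $- \frac{41167797390333}{44980} \approx -9.1525 \cdot 10^{8}$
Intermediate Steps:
$l{\left(A,z \right)} = 66$ ($l{\left(A,z \right)} = 12 + 6 \cdot 9 = 12 + 54 = 66$)
$W{\left(x,S \right)} = 66$
$L{\left(k \right)} = - 5 k$
$w = \frac{1}{44980}$ ($w = \frac{1}{66 + 44914} = \frac{1}{44980} \approx 2.2232 \cdot 10^{-5}$)
$n{\left(X,Y \right)} = - 95 Y$ ($n{\left(X,Y \right)} = 19 \left(- 5 Y\right) = - 95 Y$)
$\left(n{\left(\left(-42\right) \left(-1\right),128 \right)} + w\right) \left(47304 + 27963\right) = \left(\left(-95\right) 128 + \frac{1}{44980}\right) \left(47304 + 27963\right) = \left(-12160 + \frac{1}{44980}\right) 75267 = \left(- \frac{546956799}{44980}\right) 75267 = - \frac{41167797390333}{44980}$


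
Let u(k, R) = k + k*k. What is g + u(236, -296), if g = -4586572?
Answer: -4530640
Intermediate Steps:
u(k, R) = k + k²
g + u(236, -296) = -4586572 + 236*(1 + 236) = -4586572 + 236*237 = -4586572 + 55932 = -4530640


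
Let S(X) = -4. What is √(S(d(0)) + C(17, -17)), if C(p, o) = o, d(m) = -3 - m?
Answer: I*√21 ≈ 4.5826*I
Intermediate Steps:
√(S(d(0)) + C(17, -17)) = √(-4 - 17) = √(-21) = I*√21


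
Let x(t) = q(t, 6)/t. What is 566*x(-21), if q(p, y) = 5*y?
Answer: -5660/7 ≈ -808.57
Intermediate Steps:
x(t) = 30/t (x(t) = (5*6)/t = 30/t)
566*x(-21) = 566*(30/(-21)) = 566*(30*(-1/21)) = 566*(-10/7) = -5660/7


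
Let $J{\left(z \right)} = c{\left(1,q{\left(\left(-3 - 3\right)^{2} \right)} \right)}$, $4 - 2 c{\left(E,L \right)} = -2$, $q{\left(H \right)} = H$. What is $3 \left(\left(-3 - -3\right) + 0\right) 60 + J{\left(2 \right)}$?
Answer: $3$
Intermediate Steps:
$c{\left(E,L \right)} = 3$ ($c{\left(E,L \right)} = 2 - -1 = 2 + 1 = 3$)
$J{\left(z \right)} = 3$
$3 \left(\left(-3 - -3\right) + 0\right) 60 + J{\left(2 \right)} = 3 \left(\left(-3 - -3\right) + 0\right) 60 + 3 = 3 \left(\left(-3 + 3\right) + 0\right) 60 + 3 = 3 \left(0 + 0\right) 60 + 3 = 3 \cdot 0 \cdot 60 + 3 = 0 \cdot 60 + 3 = 0 + 3 = 3$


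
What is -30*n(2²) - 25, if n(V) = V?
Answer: -145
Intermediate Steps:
-30*n(2²) - 25 = -30*2² - 25 = -30*4 - 25 = -120 - 25 = -145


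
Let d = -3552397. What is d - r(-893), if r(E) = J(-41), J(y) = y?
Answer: -3552356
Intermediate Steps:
r(E) = -41
d - r(-893) = -3552397 - 1*(-41) = -3552397 + 41 = -3552356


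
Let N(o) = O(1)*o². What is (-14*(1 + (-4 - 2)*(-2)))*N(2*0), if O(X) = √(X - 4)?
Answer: 0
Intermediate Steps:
O(X) = √(-4 + X)
N(o) = I*√3*o² (N(o) = √(-4 + 1)*o² = √(-3)*o² = (I*√3)*o² = I*√3*o²)
(-14*(1 + (-4 - 2)*(-2)))*N(2*0) = (-14*(1 + (-4 - 2)*(-2)))*(I*√3*(2*0)²) = (-14*(1 - 6*(-2)))*(I*√3*0²) = (-14*(1 + 12))*(I*√3*0) = -14*13*0 = -182*0 = 0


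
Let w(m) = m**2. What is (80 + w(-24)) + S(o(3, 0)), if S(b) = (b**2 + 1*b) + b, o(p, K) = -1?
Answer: 655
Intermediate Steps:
S(b) = b**2 + 2*b (S(b) = (b**2 + b) + b = (b + b**2) + b = b**2 + 2*b)
(80 + w(-24)) + S(o(3, 0)) = (80 + (-24)**2) - (2 - 1) = (80 + 576) - 1*1 = 656 - 1 = 655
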